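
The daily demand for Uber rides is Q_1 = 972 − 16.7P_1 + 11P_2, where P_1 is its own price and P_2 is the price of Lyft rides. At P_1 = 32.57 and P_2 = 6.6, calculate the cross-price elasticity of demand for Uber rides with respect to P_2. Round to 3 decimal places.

0.145

At P_1 = 32.57 and P_2 = 6.6: Q_1 = 500.681.
∂Q_1/∂P_2 = 11.
ε = (∂Q_1/∂P_2)(P_2/Q_1) = 11 × (6.6/500.681) ≈ 0.145.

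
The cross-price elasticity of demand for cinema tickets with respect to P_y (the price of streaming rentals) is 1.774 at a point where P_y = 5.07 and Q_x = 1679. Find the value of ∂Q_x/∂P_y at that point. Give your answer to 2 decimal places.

587.48

ε = (∂Q_x/∂P_y)·(P_y/Q_x) ⇒ ∂Q_x/∂P_y = ε·Q_x/P_y = 1.774 × 1679/5.07 ≈ 587.48.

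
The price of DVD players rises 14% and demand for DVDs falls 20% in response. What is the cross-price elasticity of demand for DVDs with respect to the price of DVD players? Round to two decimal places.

ε = (%ΔQ of DVDs) / (%ΔP of DVD players) = (-20%) / (14%) ≈ -1.43.

-1.43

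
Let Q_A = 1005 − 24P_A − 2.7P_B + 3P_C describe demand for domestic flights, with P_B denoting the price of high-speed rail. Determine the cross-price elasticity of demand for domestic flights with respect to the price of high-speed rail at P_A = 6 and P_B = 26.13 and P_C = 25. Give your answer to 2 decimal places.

-0.08

At P_A = 6 and P_B = 26.13 and P_C = 25: Q_A = 865.449.
∂Q_A/∂P_B = -2.7.
ε = (∂Q_A/∂P_B)(P_B/Q_A) = -2.7 × (26.13/865.449) ≈ -0.08.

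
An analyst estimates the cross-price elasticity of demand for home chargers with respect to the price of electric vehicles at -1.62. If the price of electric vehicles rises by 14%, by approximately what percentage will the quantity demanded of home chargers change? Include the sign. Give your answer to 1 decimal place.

-22.7%

%ΔQ ≈ ε × %ΔP of electric vehicles = -1.62 × (14%) = -22.7%.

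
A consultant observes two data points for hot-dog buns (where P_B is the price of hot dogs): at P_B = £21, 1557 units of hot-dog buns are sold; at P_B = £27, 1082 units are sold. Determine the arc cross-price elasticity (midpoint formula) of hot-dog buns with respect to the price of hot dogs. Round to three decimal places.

ΔQ_A = 1082 − 1557 = -475; ΔP_B = 27 − 21 = 6.
Midpoints: Q̄_A = 1319.5, P̄_B = 24.00.
ε = (ΔQ_A/Q̄_A)/(ΔP_B/P̄_B) = (-475/1319.5)/(6/24.00) ≈ -1.440.

-1.440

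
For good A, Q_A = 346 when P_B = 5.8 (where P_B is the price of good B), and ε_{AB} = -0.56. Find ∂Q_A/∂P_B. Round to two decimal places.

-33.41

ε = (∂Q_A/∂P_B)·(P_B/Q_A) ⇒ ∂Q_A/∂P_B = ε·Q_A/P_B = -0.56 × 346/5.8 ≈ -33.41.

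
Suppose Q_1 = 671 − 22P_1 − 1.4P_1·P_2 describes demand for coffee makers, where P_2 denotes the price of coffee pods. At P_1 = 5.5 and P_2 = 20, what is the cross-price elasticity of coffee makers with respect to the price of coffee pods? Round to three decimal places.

-0.389

At P_1 = 5.5 and P_2 = 20: Q_1 = 396.
∂Q_1/∂P_2 = -1.4P_1 = -1.4(5.5) = -7.7000.
ε = (∂Q_1/∂P_2)(P_2/Q_1) = -7.7000 × (20/396) ≈ -0.389.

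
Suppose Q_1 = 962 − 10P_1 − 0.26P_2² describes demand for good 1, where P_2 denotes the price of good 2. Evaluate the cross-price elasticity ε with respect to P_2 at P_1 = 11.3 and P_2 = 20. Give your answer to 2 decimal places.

At P_1 = 11.3 and P_2 = 20: Q_1 = 745.
∂Q_1/∂P_2 = -0.52P_2 = -0.52(20) = -10.4000.
ε = (∂Q_1/∂P_2)(P_2/Q_1) = -10.4000 × (20/745) ≈ -0.28.
ε < 0: complements.

-0.28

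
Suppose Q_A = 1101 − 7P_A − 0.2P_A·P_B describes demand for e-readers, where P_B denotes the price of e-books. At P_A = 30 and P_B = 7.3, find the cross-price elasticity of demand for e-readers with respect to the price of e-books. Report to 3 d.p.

At P_A = 30 and P_B = 7.3: Q_A = 847.2.
∂Q_A/∂P_B = -0.2P_A = -0.2(30) = -6.0000.
ε = (∂Q_A/∂P_B)(P_B/Q_A) = -6.0000 × (7.3/847.2) ≈ -0.052.
ε < 0: complements.

-0.052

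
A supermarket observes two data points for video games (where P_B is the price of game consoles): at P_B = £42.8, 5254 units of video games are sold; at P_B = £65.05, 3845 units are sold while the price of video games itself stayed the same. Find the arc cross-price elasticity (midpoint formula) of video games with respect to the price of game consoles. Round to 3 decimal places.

-0.751

ΔQ_A = 3845 − 5254 = -1409; ΔP_B = 65.05 − 42.8 = 22.25.
Midpoints: Q̄_A = 4549.5, P̄_B = 53.92.
ε = (ΔQ_A/Q̄_A)/(ΔP_B/P̄_B) = (-1409/4549.5)/(22.25/53.92) ≈ -0.751.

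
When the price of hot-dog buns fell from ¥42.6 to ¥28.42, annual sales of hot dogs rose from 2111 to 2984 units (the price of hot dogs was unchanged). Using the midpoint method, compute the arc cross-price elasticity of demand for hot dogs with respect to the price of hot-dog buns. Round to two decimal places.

-0.86

ΔQ_A = 2984 − 2111 = 873; ΔP_B = 28.42 − 42.6 = -14.18.
Midpoints: Q̄_A = 2547.5, P̄_B = 35.51.
ε = (ΔQ_A/Q̄_A)/(ΔP_B/P̄_B) = (873/2547.5)/(-14.18/35.51) ≈ -0.86.
ε < 0: hot dogs and hot-dog buns are complements.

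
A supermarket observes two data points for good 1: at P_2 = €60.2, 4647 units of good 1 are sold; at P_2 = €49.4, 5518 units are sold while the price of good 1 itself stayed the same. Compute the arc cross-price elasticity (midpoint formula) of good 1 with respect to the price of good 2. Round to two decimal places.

-0.87

ΔQ_1 = 5518 − 4647 = 871; ΔP_2 = 49.4 − 60.2 = -10.8.
Midpoints: Q̄_1 = 5082.5, P̄_2 = 54.80.
ε = (ΔQ_1/Q̄_1)/(ΔP_2/P̄_2) = (871/5082.5)/(-10.8/54.80) ≈ -0.87.
ε < 0: good 1 and good 2 are complements.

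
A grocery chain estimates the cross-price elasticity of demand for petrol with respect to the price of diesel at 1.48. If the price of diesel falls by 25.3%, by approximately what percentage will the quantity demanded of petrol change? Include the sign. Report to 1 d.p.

-37.4%

%ΔQ ≈ ε × %ΔP of diesel = 1.48 × (-25.3%) = -37.4%.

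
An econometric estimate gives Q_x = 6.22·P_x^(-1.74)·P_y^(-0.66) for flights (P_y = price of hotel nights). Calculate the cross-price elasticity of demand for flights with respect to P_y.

-0.66

In a log-linear (constant-elasticity) demand function, the coefficient on the exponent of P_y is the cross-price elasticity.
ε = -0.66. Negative, so flights and hotel nights are complements.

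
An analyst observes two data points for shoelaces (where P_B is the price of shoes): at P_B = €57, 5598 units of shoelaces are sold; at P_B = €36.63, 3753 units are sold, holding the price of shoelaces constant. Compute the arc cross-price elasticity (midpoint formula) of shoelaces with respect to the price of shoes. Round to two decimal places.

ΔQ_A = 3753 − 5598 = -1845; ΔP_B = 36.63 − 57 = -20.37.
Midpoints: Q̄_A = 4675.5, P̄_B = 46.81.
ε = (ΔQ_A/Q̄_A)/(ΔP_B/P̄_B) = (-1845/4675.5)/(-20.37/46.81) ≈ 0.91.
ε > 0: shoelaces and shoes are substitutes.

0.91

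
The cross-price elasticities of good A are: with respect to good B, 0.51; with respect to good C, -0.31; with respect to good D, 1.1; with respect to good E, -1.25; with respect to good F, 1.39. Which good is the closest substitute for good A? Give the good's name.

Substitutes have ε > 0. Among the positive values, 1.39 (good F) is largest.

good F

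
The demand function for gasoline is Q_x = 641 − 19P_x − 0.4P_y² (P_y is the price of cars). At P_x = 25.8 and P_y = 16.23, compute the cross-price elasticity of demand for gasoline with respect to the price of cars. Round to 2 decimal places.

-4.64

At P_x = 25.8 and P_y = 16.23: Q_x = 45.435.
∂Q_x/∂P_y = -0.8P_y = -0.8(16.23) = -12.9840.
ε = (∂Q_x/∂P_y)(P_y/Q_x) = -12.9840 × (16.23/45.435) ≈ -4.64.
ε < 0: complements.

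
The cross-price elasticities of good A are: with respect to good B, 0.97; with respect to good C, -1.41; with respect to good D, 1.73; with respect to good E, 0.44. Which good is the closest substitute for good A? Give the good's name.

Substitutes have ε > 0. Among the positive values, 1.73 (good D) is largest.

good D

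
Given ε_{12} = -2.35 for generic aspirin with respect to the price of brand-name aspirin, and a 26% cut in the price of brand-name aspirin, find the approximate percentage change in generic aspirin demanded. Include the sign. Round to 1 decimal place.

61.1%

%ΔQ ≈ ε × %ΔP of brand-name aspirin = -2.35 × (-26%) = 61.1%.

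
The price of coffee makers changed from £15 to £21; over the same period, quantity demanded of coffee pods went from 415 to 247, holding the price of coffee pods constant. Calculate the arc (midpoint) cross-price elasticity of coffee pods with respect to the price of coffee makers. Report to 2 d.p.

ΔQ_A = 247 − 415 = -168; ΔP_B = 21 − 15 = 6.
Midpoints: Q̄_A = 331.0, P̄_B = 18.00.
ε = (ΔQ_A/Q̄_A)/(ΔP_B/P̄_B) = (-168/331.0)/(6/18.00) ≈ -1.52.
ε < 0: coffee pods and coffee makers are complements.

-1.52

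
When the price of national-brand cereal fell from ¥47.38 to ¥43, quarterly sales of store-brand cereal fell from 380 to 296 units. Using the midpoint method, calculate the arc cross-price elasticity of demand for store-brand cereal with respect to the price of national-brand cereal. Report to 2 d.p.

2.56

ΔQ_A = 296 − 380 = -84; ΔP_B = 43 − 47.38 = -4.38.
Midpoints: Q̄_A = 338.0, P̄_B = 45.19.
ε = (ΔQ_A/Q̄_A)/(ΔP_B/P̄_B) = (-84/338.0)/(-4.38/45.19) ≈ 2.56.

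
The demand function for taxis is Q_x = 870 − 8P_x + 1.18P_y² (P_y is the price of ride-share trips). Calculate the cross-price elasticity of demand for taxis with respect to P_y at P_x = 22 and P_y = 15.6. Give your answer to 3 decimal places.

0.585

At P_x = 22 and P_y = 15.6: Q_x = 981.165.
∂Q_x/∂P_y = 2.36P_y = 2.36(15.6) = 36.8160.
ε = (∂Q_x/∂P_y)(P_y/Q_x) = 36.8160 × (15.6/981.165) ≈ 0.585.
ε > 0: substitutes.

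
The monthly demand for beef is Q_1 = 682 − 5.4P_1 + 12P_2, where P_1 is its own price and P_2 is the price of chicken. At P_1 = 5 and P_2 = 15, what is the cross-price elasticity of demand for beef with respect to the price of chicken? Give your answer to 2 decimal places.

0.22

At P_1 = 5 and P_2 = 15: Q_1 = 835.
∂Q_1/∂P_2 = 12.
ε = (∂Q_1/∂P_2)(P_2/Q_1) = 12 × (15/835) ≈ 0.22.
Since ε > 0, beef and chicken are substitutes.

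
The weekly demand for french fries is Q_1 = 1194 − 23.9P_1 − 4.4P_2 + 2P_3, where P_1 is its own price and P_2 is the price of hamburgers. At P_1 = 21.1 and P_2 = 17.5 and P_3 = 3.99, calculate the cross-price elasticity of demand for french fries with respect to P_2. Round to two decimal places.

-0.12

At P_1 = 21.1 and P_2 = 17.5 and P_3 = 3.99: Q_1 = 620.69.
∂Q_1/∂P_2 = -4.4.
ε = (∂Q_1/∂P_2)(P_2/Q_1) = -4.4 × (17.5/620.69) ≈ -0.12.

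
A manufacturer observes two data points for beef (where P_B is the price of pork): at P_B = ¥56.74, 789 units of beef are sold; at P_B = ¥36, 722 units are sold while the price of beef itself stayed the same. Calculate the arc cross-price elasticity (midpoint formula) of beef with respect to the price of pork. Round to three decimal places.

0.198

ΔQ_A = 722 − 789 = -67; ΔP_B = 36 − 56.74 = -20.74.
Midpoints: Q̄_A = 755.5, P̄_B = 46.37.
ε = (ΔQ_A/Q̄_A)/(ΔP_B/P̄_B) = (-67/755.5)/(-20.74/46.37) ≈ 0.198.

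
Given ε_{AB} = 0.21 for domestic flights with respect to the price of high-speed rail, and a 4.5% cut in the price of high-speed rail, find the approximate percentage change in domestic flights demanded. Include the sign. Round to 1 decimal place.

-0.9%

%ΔQ ≈ ε × %ΔP of high-speed rail = 0.21 × (-4.5%) = -0.9%.
Demand for domestic flights falls by about 0.9%.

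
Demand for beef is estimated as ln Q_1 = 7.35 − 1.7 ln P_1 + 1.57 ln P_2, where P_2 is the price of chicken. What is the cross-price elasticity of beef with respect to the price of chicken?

In a log-linear (constant-elasticity) demand function, the coefficient on ln P_2 is the cross-price elasticity.
ε = 1.57. Positive, so beef and chicken are substitutes.

1.57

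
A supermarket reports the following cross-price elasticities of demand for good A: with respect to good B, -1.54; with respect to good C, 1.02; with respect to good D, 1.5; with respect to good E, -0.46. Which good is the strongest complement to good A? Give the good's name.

good B

Complements have ε < 0. The most negative value is -1.54 (good B).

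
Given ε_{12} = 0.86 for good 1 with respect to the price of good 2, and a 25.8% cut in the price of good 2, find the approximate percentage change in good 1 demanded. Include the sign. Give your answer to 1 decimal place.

-22.2%

%ΔQ ≈ ε × %ΔP of good 2 = 0.86 × (-25.8%) = -22.2%.
Demand for good 1 falls by about 22.2%.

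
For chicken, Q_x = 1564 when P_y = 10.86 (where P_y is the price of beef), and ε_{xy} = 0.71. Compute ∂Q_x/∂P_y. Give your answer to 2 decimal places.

ε = (∂Q_x/∂P_y)·(P_y/Q_x) ⇒ ∂Q_x/∂P_y = ε·Q_x/P_y = 0.71 × 1564/10.86 ≈ 102.25.

102.25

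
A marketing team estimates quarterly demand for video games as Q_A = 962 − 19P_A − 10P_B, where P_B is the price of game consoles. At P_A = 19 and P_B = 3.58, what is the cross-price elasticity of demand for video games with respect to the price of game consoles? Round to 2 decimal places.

-0.06

At P_A = 19 and P_B = 3.58: Q_A = 565.2.
∂Q_A/∂P_B = -10.
ε = (∂Q_A/∂P_B)(P_B/Q_A) = -10 × (3.58/565.2) ≈ -0.06.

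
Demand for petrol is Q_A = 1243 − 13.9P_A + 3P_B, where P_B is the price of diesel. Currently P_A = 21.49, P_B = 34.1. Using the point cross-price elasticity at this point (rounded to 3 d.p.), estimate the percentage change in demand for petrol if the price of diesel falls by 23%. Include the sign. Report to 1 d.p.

-2.3%

At P_A = 21.49, P_B = 34.1: Q_A = 1046.589.
∂Q_A/∂P_B = 3.
ε = (∂Q_A/∂P_B)(P_B/Q_A) = 3.0000 × 34.1/1046.589 ≈ 0.098.
%ΔQ_A ≈ ε × %ΔP_B = 0.098 × (-23%) = -2.3%.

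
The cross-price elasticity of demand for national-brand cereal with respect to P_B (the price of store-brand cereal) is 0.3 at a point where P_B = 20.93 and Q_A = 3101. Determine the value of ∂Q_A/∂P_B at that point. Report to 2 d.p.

44.45

ε = (∂Q_A/∂P_B)·(P_B/Q_A) ⇒ ∂Q_A/∂P_B = ε·Q_A/P_B = 0.3 × 3101/20.93 ≈ 44.45.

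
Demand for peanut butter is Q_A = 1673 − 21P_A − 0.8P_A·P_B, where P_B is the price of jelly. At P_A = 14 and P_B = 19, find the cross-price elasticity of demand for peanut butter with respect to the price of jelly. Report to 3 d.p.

-0.182

At P_A = 14 and P_B = 19: Q_A = 1166.2.
∂Q_A/∂P_B = -0.8P_A = -0.8(14) = -11.2000.
ε = (∂Q_A/∂P_B)(P_B/Q_A) = -11.2000 × (19/1166.2) ≈ -0.182.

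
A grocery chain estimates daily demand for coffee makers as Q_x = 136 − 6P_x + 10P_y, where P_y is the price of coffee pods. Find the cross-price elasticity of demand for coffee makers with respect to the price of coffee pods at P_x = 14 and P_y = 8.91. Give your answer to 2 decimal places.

At P_x = 14 and P_y = 8.91: Q_x = 141.1.
∂Q_x/∂P_y = 10.
ε = (∂Q_x/∂P_y)(P_y/Q_x) = 10 × (8.91/141.1) ≈ 0.63.
Since ε > 0, coffee makers and coffee pods are substitutes.

0.63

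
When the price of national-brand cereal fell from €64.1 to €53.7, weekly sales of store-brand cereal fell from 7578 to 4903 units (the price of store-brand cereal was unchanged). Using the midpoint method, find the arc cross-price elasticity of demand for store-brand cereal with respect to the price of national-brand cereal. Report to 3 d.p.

ΔQ_A = 4903 − 7578 = -2675; ΔP_B = 53.7 − 64.1 = -10.4.
Midpoints: Q̄_A = 6240.5, P̄_B = 58.90.
ε = (ΔQ_A/Q̄_A)/(ΔP_B/P̄_B) = (-2675/6240.5)/(-10.4/58.90) ≈ 2.428.

2.428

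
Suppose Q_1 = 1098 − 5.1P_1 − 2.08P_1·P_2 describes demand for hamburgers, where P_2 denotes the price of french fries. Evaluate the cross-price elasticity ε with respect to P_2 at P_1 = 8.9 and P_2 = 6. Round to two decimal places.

-0.12

At P_1 = 8.9 and P_2 = 6: Q_1 = 941.538.
∂Q_1/∂P_2 = -2.08P_1 = -2.08(8.9) = -18.5120.
ε = (∂Q_1/∂P_2)(P_2/Q_1) = -18.5120 × (6/941.538) ≈ -0.12.
ε < 0: complements.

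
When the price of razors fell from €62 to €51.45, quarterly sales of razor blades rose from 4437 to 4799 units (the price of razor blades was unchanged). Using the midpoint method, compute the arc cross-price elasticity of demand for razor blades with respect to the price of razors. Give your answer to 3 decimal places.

-0.421

ΔQ_A = 4799 − 4437 = 362; ΔP_B = 51.45 − 62 = -10.55.
Midpoints: Q̄_A = 4618.0, P̄_B = 56.73.
ε = (ΔQ_A/Q̄_A)/(ΔP_B/P̄_B) = (362/4618.0)/(-10.55/56.73) ≈ -0.421.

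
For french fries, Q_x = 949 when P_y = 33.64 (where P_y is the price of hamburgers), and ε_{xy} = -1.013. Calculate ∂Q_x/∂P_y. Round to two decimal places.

ε = (∂Q_x/∂P_y)·(P_y/Q_x) ⇒ ∂Q_x/∂P_y = ε·Q_x/P_y = -1.013 × 949/33.64 ≈ -28.58.

-28.58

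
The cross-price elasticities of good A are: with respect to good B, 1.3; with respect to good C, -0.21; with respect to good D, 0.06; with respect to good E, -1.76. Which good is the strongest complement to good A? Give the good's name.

good E

Complements have ε < 0. The most negative value is -1.76 (good E).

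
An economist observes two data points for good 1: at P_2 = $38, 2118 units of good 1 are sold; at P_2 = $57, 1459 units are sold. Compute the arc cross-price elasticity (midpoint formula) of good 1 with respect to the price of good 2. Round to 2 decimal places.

-0.92

ΔQ_1 = 1459 − 2118 = -659; ΔP_2 = 57 − 38 = 19.
Midpoints: Q̄_1 = 1788.5, P̄_2 = 47.50.
ε = (ΔQ_1/Q̄_1)/(ΔP_2/P̄_2) = (-659/1788.5)/(19/47.50) ≈ -0.92.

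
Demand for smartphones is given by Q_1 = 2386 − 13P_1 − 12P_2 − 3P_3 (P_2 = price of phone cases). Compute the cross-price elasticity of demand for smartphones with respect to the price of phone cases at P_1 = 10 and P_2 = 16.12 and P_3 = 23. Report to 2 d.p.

At P_1 = 10 and P_2 = 16.12 and P_3 = 23: Q_1 = 1993.56.
∂Q_1/∂P_2 = -12.
ε = (∂Q_1/∂P_2)(P_2/Q_1) = -12 × (16.12/1993.56) ≈ -0.10.
Since ε < 0, smartphones and phone cases are complements.

-0.10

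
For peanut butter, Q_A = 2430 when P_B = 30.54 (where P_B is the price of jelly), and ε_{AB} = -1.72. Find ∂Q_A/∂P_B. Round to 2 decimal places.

ε = (∂Q_A/∂P_B)·(P_B/Q_A) ⇒ ∂Q_A/∂P_B = ε·Q_A/P_B = -1.72 × 2430/30.54 ≈ -136.86.

-136.86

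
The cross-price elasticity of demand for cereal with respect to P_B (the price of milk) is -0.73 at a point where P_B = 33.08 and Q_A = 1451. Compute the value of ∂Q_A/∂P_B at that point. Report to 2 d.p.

ε = (∂Q_A/∂P_B)·(P_B/Q_A) ⇒ ∂Q_A/∂P_B = ε·Q_A/P_B = -0.73 × 1451/33.08 ≈ -32.02.

-32.02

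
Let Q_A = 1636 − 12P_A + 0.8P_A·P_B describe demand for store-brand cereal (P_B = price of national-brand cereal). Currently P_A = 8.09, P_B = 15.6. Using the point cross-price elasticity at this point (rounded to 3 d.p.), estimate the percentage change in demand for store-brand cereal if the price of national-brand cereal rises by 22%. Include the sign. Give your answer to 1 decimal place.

At P_A = 8.09, P_B = 15.6: Q_A = 1639.883.
∂Q_A/∂P_B = 0.8P_A = 6.4720.
ε = (∂Q_A/∂P_B)(P_B/Q_A) = 6.4720 × 15.6/1639.883 ≈ 0.062.
%ΔQ_A ≈ ε × %ΔP_B = 0.062 × (22%) = 1.4%.

1.4%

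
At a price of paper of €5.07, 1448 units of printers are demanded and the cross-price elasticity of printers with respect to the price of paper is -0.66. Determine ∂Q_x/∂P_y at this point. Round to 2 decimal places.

ε = (∂Q_x/∂P_y)·(P_y/Q_x) ⇒ ∂Q_x/∂P_y = ε·Q_x/P_y = -0.66 × 1448/5.07 ≈ -188.50.

-188.50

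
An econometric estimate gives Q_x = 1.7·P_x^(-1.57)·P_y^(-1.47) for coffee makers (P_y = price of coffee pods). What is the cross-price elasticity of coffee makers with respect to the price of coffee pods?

In a log-linear (constant-elasticity) demand function, the coefficient on the exponent of P_y is the cross-price elasticity.
ε = -1.47. Negative, so coffee makers and coffee pods are complements.

-1.47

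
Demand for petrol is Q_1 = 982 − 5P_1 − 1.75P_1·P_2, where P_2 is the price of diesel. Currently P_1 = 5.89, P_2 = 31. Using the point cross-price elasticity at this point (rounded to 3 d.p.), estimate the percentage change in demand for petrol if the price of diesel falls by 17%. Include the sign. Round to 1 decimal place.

At P_1 = 5.89, P_2 = 31: Q_1 = 633.017.
∂Q_1/∂P_2 = -1.75P_1 = -10.3075.
ε = (∂Q_1/∂P_2)(P_2/Q_1) = -10.3075 × 31/633.017 ≈ -0.505.
%ΔQ_1 ≈ ε × %ΔP_2 = -0.505 × (-17%) = 8.6%.

8.6%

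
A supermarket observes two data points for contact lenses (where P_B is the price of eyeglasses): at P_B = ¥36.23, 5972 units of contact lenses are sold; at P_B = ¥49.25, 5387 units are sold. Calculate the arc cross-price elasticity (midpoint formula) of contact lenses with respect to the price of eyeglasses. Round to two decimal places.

ΔQ_A = 5387 − 5972 = -585; ΔP_B = 49.25 − 36.23 = 13.02.
Midpoints: Q̄_A = 5679.5, P̄_B = 42.74.
ε = (ΔQ_A/Q̄_A)/(ΔP_B/P̄_B) = (-585/5679.5)/(13.02/42.74) ≈ -0.34.

-0.34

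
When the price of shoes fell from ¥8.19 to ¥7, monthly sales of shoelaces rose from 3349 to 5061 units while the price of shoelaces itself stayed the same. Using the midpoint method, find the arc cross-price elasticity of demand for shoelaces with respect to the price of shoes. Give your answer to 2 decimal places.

-2.60

ΔQ_A = 5061 − 3349 = 1712; ΔP_B = 7 − 8.19 = -1.19.
Midpoints: Q̄_A = 4205.0, P̄_B = 7.59.
ε = (ΔQ_A/Q̄_A)/(ΔP_B/P̄_B) = (1712/4205.0)/(-1.19/7.59) ≈ -2.60.
ε < 0: shoelaces and shoes are complements.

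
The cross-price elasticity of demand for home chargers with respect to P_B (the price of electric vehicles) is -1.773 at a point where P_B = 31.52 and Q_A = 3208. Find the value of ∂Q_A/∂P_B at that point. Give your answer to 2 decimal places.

ε = (∂Q_A/∂P_B)·(P_B/Q_A) ⇒ ∂Q_A/∂P_B = ε·Q_A/P_B = -1.773 × 3208/31.52 ≈ -180.45.

-180.45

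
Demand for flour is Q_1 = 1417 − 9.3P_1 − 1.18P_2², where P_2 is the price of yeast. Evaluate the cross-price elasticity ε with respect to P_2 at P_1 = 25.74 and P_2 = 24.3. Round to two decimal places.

At P_1 = 25.74 and P_2 = 24.3: Q_1 = 480.840.
∂Q_1/∂P_2 = -2.36P_2 = -2.36(24.3) = -57.3480.
ε = (∂Q_1/∂P_2)(P_2/Q_1) = -57.3480 × (24.3/480.840) ≈ -2.90.

-2.90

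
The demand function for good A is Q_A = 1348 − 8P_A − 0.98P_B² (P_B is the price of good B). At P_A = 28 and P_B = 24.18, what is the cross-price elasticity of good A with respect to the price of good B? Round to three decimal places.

-2.080

At P_A = 28 and P_B = 24.18: Q_A = 551.021.
∂Q_A/∂P_B = -1.96P_B = -1.96(24.18) = -47.3928.
ε = (∂Q_A/∂P_B)(P_B/Q_A) = -47.3928 × (24.18/551.021) ≈ -2.080.
ε < 0: complements.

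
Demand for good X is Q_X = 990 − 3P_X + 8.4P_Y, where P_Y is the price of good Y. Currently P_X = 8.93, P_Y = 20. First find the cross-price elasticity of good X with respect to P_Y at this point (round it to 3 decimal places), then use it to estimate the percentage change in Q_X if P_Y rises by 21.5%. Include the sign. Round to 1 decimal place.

3.2%

At P_X = 8.93, P_Y = 20: Q_X = 1131.21.
∂Q_X/∂P_Y = 8.4.
ε = (∂Q_X/∂P_Y)(P_Y/Q_X) = 8.4000 × 20/1131.21 ≈ 0.149.
%ΔQ_X ≈ ε × %ΔP_Y = 0.149 × (21.5%) = 3.2%.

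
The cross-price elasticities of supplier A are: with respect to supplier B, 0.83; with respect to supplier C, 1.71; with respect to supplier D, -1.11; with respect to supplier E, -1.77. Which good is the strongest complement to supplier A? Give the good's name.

supplier E

Complements have ε < 0. The most negative value is -1.77 (supplier E).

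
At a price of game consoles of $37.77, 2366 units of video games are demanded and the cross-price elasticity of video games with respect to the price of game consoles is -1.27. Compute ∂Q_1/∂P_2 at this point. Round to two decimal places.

ε = (∂Q_1/∂P_2)·(P_2/Q_1) ⇒ ∂Q_1/∂P_2 = ε·Q_1/P_2 = -1.27 × 2366/37.77 ≈ -79.56.

-79.56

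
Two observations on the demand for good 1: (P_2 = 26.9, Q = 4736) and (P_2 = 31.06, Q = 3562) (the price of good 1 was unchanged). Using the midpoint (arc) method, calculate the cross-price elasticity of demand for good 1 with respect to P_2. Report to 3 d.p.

ΔQ_1 = 3562 − 4736 = -1174; ΔP_2 = 31.06 − 26.9 = 4.16.
Midpoints: Q̄_1 = 4149.0, P̄_2 = 28.98.
ε = (ΔQ_1/Q̄_1)/(ΔP_2/P̄_2) = (-1174/4149.0)/(4.16/28.98) ≈ -1.971.

-1.971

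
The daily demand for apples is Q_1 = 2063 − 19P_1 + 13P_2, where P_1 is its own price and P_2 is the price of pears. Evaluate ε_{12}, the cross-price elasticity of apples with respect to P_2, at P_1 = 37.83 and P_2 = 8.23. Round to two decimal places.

0.07

At P_1 = 37.83 and P_2 = 8.23: Q_1 = 1451.22.
∂Q_1/∂P_2 = 13.
ε = (∂Q_1/∂P_2)(P_2/Q_1) = 13 × (8.23/1451.22) ≈ 0.07.
Since ε > 0, apples and pears are substitutes.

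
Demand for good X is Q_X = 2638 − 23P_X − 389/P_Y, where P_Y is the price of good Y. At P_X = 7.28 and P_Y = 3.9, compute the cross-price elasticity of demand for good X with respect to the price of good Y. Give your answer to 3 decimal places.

At P_X = 7.28 and P_Y = 3.9: Q_X = 2370.816.
∂Q_X/∂P_Y = 389/P_Y² = 25.5753.
ε = (∂Q_X/∂P_Y)(P_Y/Q_X) = 25.5753 × (3.9/2370.816) ≈ 0.042.

0.042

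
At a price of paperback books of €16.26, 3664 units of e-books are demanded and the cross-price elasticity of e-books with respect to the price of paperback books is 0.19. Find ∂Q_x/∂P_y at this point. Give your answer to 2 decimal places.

42.81

ε = (∂Q_x/∂P_y)·(P_y/Q_x) ⇒ ∂Q_x/∂P_y = ε·Q_x/P_y = 0.19 × 3664/16.26 ≈ 42.81.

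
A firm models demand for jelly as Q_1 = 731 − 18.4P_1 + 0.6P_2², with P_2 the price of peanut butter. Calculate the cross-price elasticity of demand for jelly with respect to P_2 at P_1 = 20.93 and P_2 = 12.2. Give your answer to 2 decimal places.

At P_1 = 20.93 and P_2 = 12.2: Q_1 = 435.192.
∂Q_1/∂P_2 = 1.2P_2 = 1.2(12.2) = 14.6400.
ε = (∂Q_1/∂P_2)(P_2/Q_1) = 14.6400 × (12.2/435.192) ≈ 0.41.

0.41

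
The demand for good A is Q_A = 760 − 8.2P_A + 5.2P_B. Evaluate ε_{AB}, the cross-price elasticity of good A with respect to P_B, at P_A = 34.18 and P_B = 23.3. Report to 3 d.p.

0.202

At P_A = 34.18 and P_B = 23.3: Q_A = 600.884.
∂Q_A/∂P_B = 5.2.
ε = (∂Q_A/∂P_B)(P_B/Q_A) = 5.2 × (23.3/600.884) ≈ 0.202.
Since ε > 0, good A and good B are substitutes.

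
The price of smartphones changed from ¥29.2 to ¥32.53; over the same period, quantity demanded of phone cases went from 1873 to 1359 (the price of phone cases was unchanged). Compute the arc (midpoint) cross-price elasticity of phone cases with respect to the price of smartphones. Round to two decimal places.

-2.95

ΔQ_A = 1359 − 1873 = -514; ΔP_B = 32.53 − 29.2 = 3.33.
Midpoints: Q̄_A = 1616.0, P̄_B = 30.87.
ε = (ΔQ_A/Q̄_A)/(ΔP_B/P̄_B) = (-514/1616.0)/(3.33/30.87) ≈ -2.95.
ε < 0: phone cases and smartphones are complements.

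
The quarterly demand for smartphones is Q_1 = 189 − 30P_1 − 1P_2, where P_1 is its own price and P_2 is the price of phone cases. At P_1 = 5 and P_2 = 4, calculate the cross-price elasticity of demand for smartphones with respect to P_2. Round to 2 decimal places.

-0.11

At P_1 = 5 and P_2 = 4: Q_1 = 35.
∂Q_1/∂P_2 = -1.
ε = (∂Q_1/∂P_2)(P_2/Q_1) = -1 × (4/35) ≈ -0.11.
Since ε < 0, smartphones and phone cases are complements.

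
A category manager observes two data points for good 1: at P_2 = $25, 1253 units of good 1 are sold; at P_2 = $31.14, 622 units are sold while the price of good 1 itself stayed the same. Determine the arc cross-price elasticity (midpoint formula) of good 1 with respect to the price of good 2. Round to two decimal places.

-3.08

ΔQ_1 = 622 − 1253 = -631; ΔP_2 = 31.14 − 25 = 6.14.
Midpoints: Q̄_1 = 937.5, P̄_2 = 28.07.
ε = (ΔQ_1/Q̄_1)/(ΔP_2/P̄_2) = (-631/937.5)/(6.14/28.07) ≈ -3.08.
ε < 0: good 1 and good 2 are complements.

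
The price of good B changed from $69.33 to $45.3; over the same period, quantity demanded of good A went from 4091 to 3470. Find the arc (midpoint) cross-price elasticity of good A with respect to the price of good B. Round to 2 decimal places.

0.39

ΔQ_A = 3470 − 4091 = -621; ΔP_B = 45.3 − 69.33 = -24.03.
Midpoints: Q̄_A = 3780.5, P̄_B = 57.31.
ε = (ΔQ_A/Q̄_A)/(ΔP_B/P̄_B) = (-621/3780.5)/(-24.03/57.31) ≈ 0.39.
ε > 0: good A and good B are substitutes.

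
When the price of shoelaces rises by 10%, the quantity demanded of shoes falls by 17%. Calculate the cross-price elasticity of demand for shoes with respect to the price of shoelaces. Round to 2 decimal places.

ε = (%ΔQ of shoes) / (%ΔP of shoelaces) = (-17%) / (10%) ≈ -1.70.
Negative cross-price elasticity: complements.

-1.70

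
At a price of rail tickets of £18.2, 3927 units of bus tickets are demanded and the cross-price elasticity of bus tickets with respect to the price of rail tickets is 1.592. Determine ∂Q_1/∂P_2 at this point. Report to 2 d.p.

343.50

ε = (∂Q_1/∂P_2)·(P_2/Q_1) ⇒ ∂Q_1/∂P_2 = ε·Q_1/P_2 = 1.592 × 3927/18.2 ≈ 343.50.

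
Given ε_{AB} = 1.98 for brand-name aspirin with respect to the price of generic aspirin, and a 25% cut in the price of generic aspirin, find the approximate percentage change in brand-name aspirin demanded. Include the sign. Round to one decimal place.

%ΔQ ≈ ε × %ΔP of generic aspirin = 1.98 × (-25%) = -49.5%.

-49.5%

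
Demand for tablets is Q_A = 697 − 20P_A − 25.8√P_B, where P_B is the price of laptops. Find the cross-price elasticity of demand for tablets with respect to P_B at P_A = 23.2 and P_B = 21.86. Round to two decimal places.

At P_A = 23.2 and P_B = 21.86: Q_A = 112.373.
∂Q_A/∂P_B = -25.8/(2√P_B) = -25.8/(2√21.86) = -2.7591.
ε = (∂Q_A/∂P_B)(P_B/Q_A) = -2.7591 × (21.86/112.373) ≈ -0.54.
ε < 0: complements.

-0.54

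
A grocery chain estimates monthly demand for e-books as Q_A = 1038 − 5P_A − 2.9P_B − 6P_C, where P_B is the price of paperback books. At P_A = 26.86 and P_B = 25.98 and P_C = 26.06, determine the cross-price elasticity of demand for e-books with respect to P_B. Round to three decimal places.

-0.112

At P_A = 26.86 and P_B = 25.98 and P_C = 26.06: Q_A = 671.998.
∂Q_A/∂P_B = -2.9.
ε = (∂Q_A/∂P_B)(P_B/Q_A) = -2.9 × (25.98/671.998) ≈ -0.112.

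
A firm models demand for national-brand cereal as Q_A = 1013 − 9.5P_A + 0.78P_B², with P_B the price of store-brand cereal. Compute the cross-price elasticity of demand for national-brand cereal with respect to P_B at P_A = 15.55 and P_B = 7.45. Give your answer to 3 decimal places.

0.095

At P_A = 15.55 and P_B = 7.45: Q_A = 908.567.
∂Q_A/∂P_B = 1.56P_B = 1.56(7.45) = 11.6220.
ε = (∂Q_A/∂P_B)(P_B/Q_A) = 11.6220 × (7.45/908.567) ≈ 0.095.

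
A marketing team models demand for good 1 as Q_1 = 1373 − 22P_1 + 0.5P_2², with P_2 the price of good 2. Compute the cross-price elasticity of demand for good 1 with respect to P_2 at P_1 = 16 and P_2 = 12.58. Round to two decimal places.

0.14

At P_1 = 16 and P_2 = 12.58: Q_1 = 1100.128.
∂Q_1/∂P_2 = 1P_2 = 1(12.58) = 12.5800.
ε = (∂Q_1/∂P_2)(P_2/Q_1) = 12.5800 × (12.58/1100.128) ≈ 0.14.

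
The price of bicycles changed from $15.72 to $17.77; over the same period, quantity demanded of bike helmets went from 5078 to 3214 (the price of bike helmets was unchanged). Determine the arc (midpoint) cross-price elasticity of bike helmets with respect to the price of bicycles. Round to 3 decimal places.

-3.672

ΔQ_A = 3214 − 5078 = -1864; ΔP_B = 17.77 − 15.72 = 2.05.
Midpoints: Q̄_A = 4146.0, P̄_B = 16.75.
ε = (ΔQ_A/Q̄_A)/(ΔP_B/P̄_B) = (-1864/4146.0)/(2.05/16.75) ≈ -3.672.
ε < 0: bike helmets and bicycles are complements.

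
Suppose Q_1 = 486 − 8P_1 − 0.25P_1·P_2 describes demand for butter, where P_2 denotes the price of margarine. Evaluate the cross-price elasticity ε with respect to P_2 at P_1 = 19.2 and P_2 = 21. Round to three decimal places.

At P_1 = 19.2 and P_2 = 21: Q_1 = 231.6.
∂Q_1/∂P_2 = -0.25P_1 = -0.25(19.2) = -4.8000.
ε = (∂Q_1/∂P_2)(P_2/Q_1) = -4.8000 × (21/231.6) ≈ -0.435.

-0.435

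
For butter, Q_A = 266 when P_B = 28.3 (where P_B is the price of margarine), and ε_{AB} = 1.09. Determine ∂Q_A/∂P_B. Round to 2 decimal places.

ε = (∂Q_A/∂P_B)·(P_B/Q_A) ⇒ ∂Q_A/∂P_B = ε·Q_A/P_B = 1.09 × 266/28.3 ≈ 10.25.

10.25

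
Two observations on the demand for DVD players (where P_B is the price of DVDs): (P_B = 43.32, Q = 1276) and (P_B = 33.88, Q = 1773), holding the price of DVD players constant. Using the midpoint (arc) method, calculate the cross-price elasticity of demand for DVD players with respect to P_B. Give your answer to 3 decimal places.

-1.333

ΔQ_A = 1773 − 1276 = 497; ΔP_B = 33.88 − 43.32 = -9.44.
Midpoints: Q̄_A = 1524.5, P̄_B = 38.60.
ε = (ΔQ_A/Q̄_A)/(ΔP_B/P̄_B) = (497/1524.5)/(-9.44/38.60) ≈ -1.333.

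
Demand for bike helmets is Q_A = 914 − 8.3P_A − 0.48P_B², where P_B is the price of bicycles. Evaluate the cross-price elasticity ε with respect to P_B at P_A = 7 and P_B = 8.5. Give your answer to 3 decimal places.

-0.084

At P_A = 7 and P_B = 8.5: Q_A = 821.22.
∂Q_A/∂P_B = -0.96P_B = -0.96(8.5) = -8.1600.
ε = (∂Q_A/∂P_B)(P_B/Q_A) = -8.1600 × (8.5/821.22) ≈ -0.084.
ε < 0: complements.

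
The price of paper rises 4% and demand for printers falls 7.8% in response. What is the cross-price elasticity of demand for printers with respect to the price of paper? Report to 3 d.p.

ε = (%ΔQ of printers) / (%ΔP of paper) = (-7.8%) / (4%) ≈ -1.950.
Negative cross-price elasticity: complements.

-1.950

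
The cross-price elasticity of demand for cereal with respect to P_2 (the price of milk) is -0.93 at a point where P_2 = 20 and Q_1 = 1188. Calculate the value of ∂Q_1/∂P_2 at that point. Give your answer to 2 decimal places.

ε = (∂Q_1/∂P_2)·(P_2/Q_1) ⇒ ∂Q_1/∂P_2 = ε·Q_1/P_2 = -0.93 × 1188/20 ≈ -55.24.

-55.24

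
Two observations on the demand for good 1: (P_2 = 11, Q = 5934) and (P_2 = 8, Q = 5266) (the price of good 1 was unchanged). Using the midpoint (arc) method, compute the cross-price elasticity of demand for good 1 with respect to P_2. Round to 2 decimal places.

ΔQ_1 = 5266 − 5934 = -668; ΔP_2 = 8 − 11 = -3.
Midpoints: Q̄_1 = 5600.0, P̄_2 = 9.50.
ε = (ΔQ_1/Q̄_1)/(ΔP_2/P̄_2) = (-668/5600.0)/(-3/9.50) ≈ 0.38.

0.38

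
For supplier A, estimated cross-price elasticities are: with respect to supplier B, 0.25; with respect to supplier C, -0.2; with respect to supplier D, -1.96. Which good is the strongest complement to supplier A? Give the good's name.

Complements have ε < 0. The most negative value is -1.96 (supplier D).

supplier D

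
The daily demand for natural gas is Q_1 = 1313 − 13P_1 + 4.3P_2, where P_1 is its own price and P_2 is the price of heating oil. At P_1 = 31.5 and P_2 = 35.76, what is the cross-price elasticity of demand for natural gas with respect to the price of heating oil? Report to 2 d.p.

At P_1 = 31.5 and P_2 = 35.76: Q_1 = 1057.268.
∂Q_1/∂P_2 = 4.3.
ε = (∂Q_1/∂P_2)(P_2/Q_1) = 4.3 × (35.76/1057.268) ≈ 0.15.
Since ε > 0, natural gas and heating oil are substitutes.

0.15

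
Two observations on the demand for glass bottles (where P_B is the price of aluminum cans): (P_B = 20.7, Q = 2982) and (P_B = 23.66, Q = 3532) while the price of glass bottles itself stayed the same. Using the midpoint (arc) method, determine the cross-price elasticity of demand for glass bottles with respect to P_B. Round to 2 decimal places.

1.27

ΔQ_A = 3532 − 2982 = 550; ΔP_B = 23.66 − 20.7 = 2.96.
Midpoints: Q̄_A = 3257.0, P̄_B = 22.18.
ε = (ΔQ_A/Q̄_A)/(ΔP_B/P̄_B) = (550/3257.0)/(2.96/22.18) ≈ 1.27.
ε > 0: glass bottles and aluminum cans are substitutes.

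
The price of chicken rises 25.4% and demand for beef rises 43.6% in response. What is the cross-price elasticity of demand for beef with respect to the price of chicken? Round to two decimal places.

1.72

ε = (%ΔQ of beef) / (%ΔP of chicken) = (43.6%) / (25.4%) ≈ 1.72.
Positive cross-price elasticity: substitutes.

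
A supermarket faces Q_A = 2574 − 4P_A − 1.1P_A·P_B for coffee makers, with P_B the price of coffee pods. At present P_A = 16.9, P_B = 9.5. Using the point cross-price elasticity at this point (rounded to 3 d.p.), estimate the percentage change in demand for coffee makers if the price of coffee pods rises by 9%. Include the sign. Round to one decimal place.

At P_A = 16.9, P_B = 9.5: Q_A = 2329.795.
∂Q_A/∂P_B = -1.1P_A = -18.5900.
ε = (∂Q_A/∂P_B)(P_B/Q_A) = -18.5900 × 9.5/2329.795 ≈ -0.076.
%ΔQ_A ≈ ε × %ΔP_B = -0.076 × (9%) = -0.7%.

-0.7%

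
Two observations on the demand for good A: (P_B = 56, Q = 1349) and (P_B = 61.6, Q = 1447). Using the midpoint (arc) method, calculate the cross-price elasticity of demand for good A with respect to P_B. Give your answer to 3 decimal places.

0.736

ΔQ_A = 1447 − 1349 = 98; ΔP_B = 61.6 − 56 = 5.6.
Midpoints: Q̄_A = 1398.0, P̄_B = 58.80.
ε = (ΔQ_A/Q̄_A)/(ΔP_B/P̄_B) = (98/1398.0)/(5.6/58.80) ≈ 0.736.
ε > 0: good A and good B are substitutes.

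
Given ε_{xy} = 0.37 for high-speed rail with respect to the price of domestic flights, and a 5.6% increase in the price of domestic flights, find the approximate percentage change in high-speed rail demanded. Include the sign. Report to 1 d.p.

%ΔQ ≈ ε × %ΔP of domestic flights = 0.37 × (5.6%) = 2.1%.
Demand for high-speed rail rises by about 2.1%.

2.1%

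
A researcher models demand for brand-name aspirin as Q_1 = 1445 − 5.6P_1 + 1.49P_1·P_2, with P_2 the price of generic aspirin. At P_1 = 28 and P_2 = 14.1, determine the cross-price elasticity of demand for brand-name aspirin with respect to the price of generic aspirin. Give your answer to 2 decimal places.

0.31

At P_1 = 28 and P_2 = 14.1: Q_1 = 1876.452.
∂Q_1/∂P_2 = 1.49P_1 = 1.49(28) = 41.7200.
ε = (∂Q_1/∂P_2)(P_2/Q_1) = 41.7200 × (14.1/1876.452) ≈ 0.31.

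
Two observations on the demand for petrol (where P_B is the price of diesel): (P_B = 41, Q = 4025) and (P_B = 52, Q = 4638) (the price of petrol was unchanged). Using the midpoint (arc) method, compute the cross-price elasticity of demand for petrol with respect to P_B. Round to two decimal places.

0.60

ΔQ_A = 4638 − 4025 = 613; ΔP_B = 52 − 41 = 11.
Midpoints: Q̄_A = 4331.5, P̄_B = 46.50.
ε = (ΔQ_A/Q̄_A)/(ΔP_B/P̄_B) = (613/4331.5)/(11/46.50) ≈ 0.60.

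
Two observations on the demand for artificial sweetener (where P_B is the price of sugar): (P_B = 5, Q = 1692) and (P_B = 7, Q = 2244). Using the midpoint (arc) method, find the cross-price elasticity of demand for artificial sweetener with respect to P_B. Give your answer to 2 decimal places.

0.84

ΔQ_A = 2244 − 1692 = 552; ΔP_B = 7 − 5 = 2.
Midpoints: Q̄_A = 1968.0, P̄_B = 6.00.
ε = (ΔQ_A/Q̄_A)/(ΔP_B/P̄_B) = (552/1968.0)/(2/6.00) ≈ 0.84.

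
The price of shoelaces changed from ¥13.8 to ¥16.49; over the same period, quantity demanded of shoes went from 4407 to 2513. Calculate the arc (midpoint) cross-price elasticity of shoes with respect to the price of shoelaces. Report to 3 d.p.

-3.082

ΔQ_A = 2513 − 4407 = -1894; ΔP_B = 16.49 − 13.8 = 2.69.
Midpoints: Q̄_A = 3460.0, P̄_B = 15.14.
ε = (ΔQ_A/Q̄_A)/(ΔP_B/P̄_B) = (-1894/3460.0)/(2.69/15.14) ≈ -3.082.
ε < 0: shoes and shoelaces are complements.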